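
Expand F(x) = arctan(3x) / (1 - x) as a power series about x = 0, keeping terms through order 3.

Expand each factor separately, then convolve coefficients.
[x^0] = 0;  [x^1] = 3;  [x^2] = 3;  [x^3] = -6.

-6*x^3 + 3*x^2 + 3*x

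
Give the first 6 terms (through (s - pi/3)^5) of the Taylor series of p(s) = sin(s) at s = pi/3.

p(pi/3) = sqrt(3)/2
p′(pi/3) = 1/2
p′′(pi/3) = -sqrt(3)/2
p′′′(pi/3) = -1/2
p^(4)(pi/3) = sqrt(3)/2
p^(5)(pi/3) = 1/2

(s - pi/3)^5/240 + sqrt(3)*(s - pi/3)^4/48 - (s - pi/3)^3/12 - sqrt(3)*(s - pi/3)^2/4 + (s - pi/3)/2 + sqrt(3)/2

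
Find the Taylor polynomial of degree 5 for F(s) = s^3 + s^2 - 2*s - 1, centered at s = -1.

(s + 1)^3 - 2*(s + 1)^2 - (s + 1) + 1

[(s + 1)^0] = 1;  [(s + 1)^1] = -1;  [(s + 1)^2] = -2;  [(s + 1)^3] = 1;  [(s + 1)^4] = 0;  [(s + 1)^5] = 0.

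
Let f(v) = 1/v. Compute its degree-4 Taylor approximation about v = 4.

f(4) = 1/4
f′(4) = -1/16
f′′(4) = 1/32
f′′′(4) = -3/128
f^(4)(4) = 3/128
Then c_k = f^(k)(4)/k! gives each Taylor coefficient.

(v - 4)^4/1024 - (v - 4)^3/256 + (v - 4)^2/64 - (v - 4)/16 + 1/4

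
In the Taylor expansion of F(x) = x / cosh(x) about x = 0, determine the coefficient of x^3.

-1/2

Invert the denominator's series and multiply.
So c_3 = F′′′(0)/3! = -1/2.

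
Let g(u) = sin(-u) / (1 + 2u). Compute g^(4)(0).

Write out both Maclaurin series and multiply, keeping only the needed powers.
From the series, [u^4] g = 23/3; multiply by 4! = 24 to get 184.

184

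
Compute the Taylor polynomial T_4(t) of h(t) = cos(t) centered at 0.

t^4/24 - t^2/2 + 1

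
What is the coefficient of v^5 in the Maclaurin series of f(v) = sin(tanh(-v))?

Let u equal the inner series; expand the outer function in u and truncate.
f(0) = 0
f′(0) = -1
f′′(0) = 0
f′′′(0) = 3
f^(4)(0) = 0
f^(5)(0) = -37
The Taylor polynomial is Σ f^(k)(0)/k! · v^k.

-37/120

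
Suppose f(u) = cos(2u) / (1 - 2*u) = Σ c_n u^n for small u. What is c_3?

Expand 1/(denominator) as a geometric series and multiply by the numerator's series.

4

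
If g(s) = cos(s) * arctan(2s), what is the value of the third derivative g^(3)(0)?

Multiply the two series term by term and collect like powers.
The coefficient of s^3 in the expansion is -11/3, so g′′′(0) = 3! * (-11/3) = -22.

-22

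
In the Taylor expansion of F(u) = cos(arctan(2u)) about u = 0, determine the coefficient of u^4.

6

Let u equal the inner series; expand the outer function in u and truncate.
F(0) = 1
F′(0) = 0
F′′(0) = -4
F′′′(0) = 0
F^(4)(0) = 144
So c_4 = F^(4)(0)/4! = 6.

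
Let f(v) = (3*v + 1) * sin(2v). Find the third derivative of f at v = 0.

-8

Multiply each power in the prefactor through the base expansion.
From the series, [v^3] f = -4/3; multiply by 3! = 6 to get -8.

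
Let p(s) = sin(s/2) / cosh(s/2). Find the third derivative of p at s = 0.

Write the quotient as an unknown series and match coefficients against numerator = denominator · series.
The coefficient of s^3 in the expansion is -1/12, so p′′′(0) = 3! * (-1/12) = -1/2.

-1/2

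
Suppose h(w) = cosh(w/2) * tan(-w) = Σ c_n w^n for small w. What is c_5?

Multiply the two series term by term and collect like powers.
h(0) = 0
h′(0) = -1
h′′(0) = 0
h′′′(0) = -11/4
h^(4)(0) = 0
h^(5)(0) = -341/16

-341/1920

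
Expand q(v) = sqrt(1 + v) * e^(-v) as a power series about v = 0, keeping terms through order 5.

Take the Cauchy product of the two expansions.
q(0) = 1
q′(0) = -1/2
q′′(0) = -1/4
q′′′(0) = 13/8
q^(4)(0) = -79/16
q^(5)(0) = 503/32
Dividing each by k! gives the coefficients c_0, ..., c_5.

503*v^5/3840 - 79*v^4/384 + 13*v^3/48 - v^2/8 - v/2 + 1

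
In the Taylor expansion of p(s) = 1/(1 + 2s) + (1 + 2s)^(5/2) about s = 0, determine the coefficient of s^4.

Expand each term separately and add.
[s^0] = 2;  [s^1] = 3;  [s^2] = 23/2;  [s^3] = -11/2;  [s^4] = 123/8.
So c_4 = p^(4)(0)/4! = 123/8.

123/8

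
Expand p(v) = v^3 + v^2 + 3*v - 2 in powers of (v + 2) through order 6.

p(-2) = -12
p′(-2) = 11
p′′(-2) = -10
p′′′(-2) = 6
p^(4)(-2) = 0
p^(5)(-2) = 0
p^(6)(-2) = 0

(v + 2)^3 - 5*(v + 2)^2 + 11*(v + 2) - 12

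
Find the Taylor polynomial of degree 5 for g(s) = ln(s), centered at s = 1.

[(s - 1)^0] = 0;  [(s - 1)^1] = 1;  [(s - 1)^2] = -1/2;  [(s - 1)^3] = 1/3;  [(s - 1)^4] = -1/4;  [(s - 1)^5] = 1/5.

(s - 1)^5/5 - (s - 1)^4/4 + (s - 1)^3/3 - (s - 1)^2/2 + (s - 1)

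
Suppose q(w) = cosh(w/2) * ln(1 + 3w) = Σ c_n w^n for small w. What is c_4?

-333/16

Multiply the two series term by term and collect like powers.
q(0) = 0
q′(0) = 3
q′′(0) = -9
q′′′(0) = 225/4
q^(4)(0) = -999/2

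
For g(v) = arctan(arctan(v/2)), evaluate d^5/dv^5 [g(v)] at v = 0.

Plug the Maclaurin series of the inner function into that of the outer and collect terms.
The coefficient of v^5 in the expansion is 11/480, so g^(5)(0) = 5! * (11/480) = 11/4.

11/4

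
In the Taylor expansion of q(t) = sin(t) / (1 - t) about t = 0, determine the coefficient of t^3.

Take the Cauchy product of the two expansions.
q(0) = 0
q′(0) = 1
q′′(0) = 2
q′′′(0) = 5
So c_3 = q′′′(0)/3! = 5/6.

5/6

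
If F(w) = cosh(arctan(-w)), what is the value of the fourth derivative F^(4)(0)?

-7

Plug the Maclaurin series of the inner function into that of the outer and collect terms.
The coefficient of w^4 in the expansion is -7/24, so F^(4)(0) = 4! * (-7/24) = -7.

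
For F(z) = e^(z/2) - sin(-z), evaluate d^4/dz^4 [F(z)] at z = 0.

Expand each term separately and add.
The coefficient of z^4 in the expansion is 1/384, so F^(4)(0) = 4! * (1/384) = 1/16.

1/16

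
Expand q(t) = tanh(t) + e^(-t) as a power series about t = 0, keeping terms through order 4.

Expand each term separately and add.
[t^0] = 1;  [t^1] = 0;  [t^2] = 1/2;  [t^3] = -1/2;  [t^4] = 1/24.

t^4/24 - t^3/2 + t^2/2 + 1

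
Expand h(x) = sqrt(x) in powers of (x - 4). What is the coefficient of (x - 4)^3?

Apply the Taylor formula c_k = f^(k)(a)/k!.
[(x - 4)^0] = 2;  [(x - 4)^1] = 1/4;  [(x - 4)^2] = -1/64;  [(x - 4)^3] = 1/512.
So c_3 = h′′′(4)/3! = 1/512.

1/512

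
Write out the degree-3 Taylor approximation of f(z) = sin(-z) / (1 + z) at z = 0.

-5*z^3/6 + z^2 - z

Multiply the two series term by term and collect like powers.
f(0) = 0
f′(0) = -1
f′′(0) = 2
f′′′(0) = -5
The Taylor polynomial is Σ f^(k)(0)/k! · z^k.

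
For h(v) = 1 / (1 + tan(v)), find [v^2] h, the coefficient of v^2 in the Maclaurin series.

Use the geometric series for the reciprocal, then substitute.
[v^0] = 1;  [v^1] = -1;  [v^2] = 1.

1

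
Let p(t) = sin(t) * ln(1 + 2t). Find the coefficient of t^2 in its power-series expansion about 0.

2

Write out both Maclaurin series and multiply, keeping only the needed powers.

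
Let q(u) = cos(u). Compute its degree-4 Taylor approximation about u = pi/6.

sqrt(3)*(u - pi/6)^4/48 + (u - pi/6)^3/12 - sqrt(3)*(u - pi/6)^2/4 - (u - pi/6)/2 + sqrt(3)/2

q(pi/6) = sqrt(3)/2
q′(pi/6) = -1/2
q′′(pi/6) = -sqrt(3)/2
q′′′(pi/6) = 1/2
q^(4)(pi/6) = sqrt(3)/2
Dividing each by k! gives the coefficients c_0, ..., c_4.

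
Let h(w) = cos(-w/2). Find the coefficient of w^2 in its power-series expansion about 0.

h(0) = 1
h′(0) = 0
h′′(0) = -1/4

-1/8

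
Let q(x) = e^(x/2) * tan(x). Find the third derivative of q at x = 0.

Multiply the two series term by term and collect like powers.
The coefficient of x^3 in the expansion is 11/24, so q′′′(0) = 3! * (11/24) = 11/4.

11/4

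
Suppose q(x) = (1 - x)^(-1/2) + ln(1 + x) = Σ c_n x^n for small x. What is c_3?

Add the two expansions coefficient-wise.
q(0) = 1
q′(0) = 3/2
q′′(0) = -1/4
q′′′(0) = 31/8
So c_3 = q′′′(0)/3! = 31/48.

31/48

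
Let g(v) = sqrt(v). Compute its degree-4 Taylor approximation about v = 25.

-(v - 25)^4/2000000 + (v - 25)^3/50000 - (v - 25)^2/1000 + (v - 25)/10 + 5

[(v - 25)^0] = 5;  [(v - 25)^1] = 1/10;  [(v - 25)^2] = -1/1000;  [(v - 25)^3] = 1/50000;  [(v - 25)^4] = -1/2000000.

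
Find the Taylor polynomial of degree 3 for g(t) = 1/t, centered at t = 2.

-(t - 2)^3/16 + (t - 2)^2/8 - (t - 2)/4 + 1/2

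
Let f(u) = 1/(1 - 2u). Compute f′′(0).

8

Differentiate repeatedly and evaluate at the center.
From the series, [u^2] f = 4; multiply by 2! = 2 to get 8.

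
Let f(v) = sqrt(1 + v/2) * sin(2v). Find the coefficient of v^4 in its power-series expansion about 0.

Take the Cauchy product of the two expansions.
[v^0] = 0;  [v^1] = 2;  [v^2] = 1/2;  [v^3] = -67/48;  [v^4] = -61/192.
So c_4 = f^(4)(0)/4! = -61/192.

-61/192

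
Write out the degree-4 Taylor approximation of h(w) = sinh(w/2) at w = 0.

Use the known series and substitute for the argument.
h(0) = 0
h′(0) = 1/2
h′′(0) = 0
h′′′(0) = 1/8
h^(4)(0) = 0
Then c_k = h^(k)(0)/k! gives each Taylor coefficient.

w^3/48 + w/2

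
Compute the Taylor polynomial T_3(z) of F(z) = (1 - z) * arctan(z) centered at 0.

Shift and add copies of the series according to the polynomial's terms.
[z^0] = 0;  [z^1] = 1;  [z^2] = -1;  [z^3] = -1/3.

-z^3/3 - z^2 + z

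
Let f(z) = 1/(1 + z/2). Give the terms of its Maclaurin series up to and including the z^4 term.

z^4/16 - z^3/8 + z^2/4 - z/2 + 1

Apply the Taylor formula c_k = f^(k)(a)/k!.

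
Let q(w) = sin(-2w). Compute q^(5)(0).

From the series, [w^5] q = -4/15; multiply by 5! = 120 to get -32.

-32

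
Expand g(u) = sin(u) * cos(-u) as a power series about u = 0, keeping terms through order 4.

-2*u^3/3 + u

Take the Cauchy product of the two expansions.
[u^0] = 0;  [u^1] = 1;  [u^2] = 0;  [u^3] = -2/3;  [u^4] = 0.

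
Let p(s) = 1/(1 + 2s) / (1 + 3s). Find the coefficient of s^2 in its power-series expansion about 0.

Write out both Maclaurin series and multiply, keeping only the needed powers.
p(0) = 1
p′(0) = -5
p′′(0) = 38
So c_2 = p′′(0)/2! = 19.

19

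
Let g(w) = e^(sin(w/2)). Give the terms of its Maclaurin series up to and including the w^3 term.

Substitute the inner expansion into the outer series and collect powers.
g(0) = 1
g′(0) = 1/2
g′′(0) = 1/4
g′′′(0) = 0

w^2/8 + w/2 + 1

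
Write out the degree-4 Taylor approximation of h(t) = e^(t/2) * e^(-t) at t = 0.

Multiply the two series term by term and collect like powers.
[t^0] = 1;  [t^1] = -1/2;  [t^2] = 1/8;  [t^3] = -1/48;  [t^4] = 1/384.

t^4/384 - t^3/48 + t^2/8 - t/2 + 1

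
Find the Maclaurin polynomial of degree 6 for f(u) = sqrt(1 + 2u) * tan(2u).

Write out both Maclaurin series and multiply, keeping only the needed powers.
f(0) = 0
f′(0) = 2
f′′(0) = 4
f′′′(0) = 10
f^(4)(0) = 88
f^(5)(0) = 202
f^(6)(0) = 5292
The Taylor polynomial is Σ f^(k)(0)/k! · u^k.

147*u^6/20 + 101*u^5/60 + 11*u^4/3 + 5*u^3/3 + 2*u^2 + 2*u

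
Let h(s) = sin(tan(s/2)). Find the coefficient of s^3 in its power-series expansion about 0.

Plug the Maclaurin series of the inner function into that of the outer and collect terms.
[s^0] = 0;  [s^1] = 1/2;  [s^2] = 0;  [s^3] = 1/48.

1/48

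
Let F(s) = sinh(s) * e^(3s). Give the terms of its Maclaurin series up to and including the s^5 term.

Write out both Maclaurin series and multiply, keeping only the needed powers.
F(0) = 0
F′(0) = 1
F′′(0) = 6
F′′′(0) = 28
F^(4)(0) = 120
F^(5)(0) = 496
The Taylor polynomial is Σ F^(k)(0)/k! · s^k.

62*s^5/15 + 5*s^4 + 14*s^3/3 + 3*s^2 + s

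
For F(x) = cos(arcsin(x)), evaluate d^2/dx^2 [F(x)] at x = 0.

-1

Plug the Maclaurin series of the inner function into that of the outer and collect terms.
The coefficient of x^2 in the expansion is -1/2, so F′′(0) = 2! * (-1/2) = -1.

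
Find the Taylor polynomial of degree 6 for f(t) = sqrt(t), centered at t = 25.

-21*(t - 25)^6/50000000000 + 7*(t - 25)^5/500000000 - (t - 25)^4/2000000 + (t - 25)^3/50000 - (t - 25)^2/1000 + (t - 25)/10 + 5

Differentiate repeatedly and evaluate at the center.
f(25) = 5
f′(25) = 1/10
f′′(25) = -1/500
f′′′(25) = 3/25000
f^(4)(25) = -3/250000
f^(5)(25) = 21/12500000
f^(6)(25) = -189/625000000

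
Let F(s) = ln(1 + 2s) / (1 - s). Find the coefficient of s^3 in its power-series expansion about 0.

8/3

Expand 1/(denominator) as a geometric series and multiply by the numerator's series.
[s^0] = 0;  [s^1] = 2;  [s^2] = 0;  [s^3] = 8/3.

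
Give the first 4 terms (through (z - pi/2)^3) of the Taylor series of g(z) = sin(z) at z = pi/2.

g(pi/2) = 1
g′(pi/2) = 0
g′′(pi/2) = -1
g′′′(pi/2) = 0
Dividing each by k! gives the coefficients c_0, ..., c_3.

1 - (z - pi/2)^2/2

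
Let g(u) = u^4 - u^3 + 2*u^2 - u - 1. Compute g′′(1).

The coefficient of (u - 1)^2 in the expansion is 5, so g′′(1) = 2! * (5) = 10.

10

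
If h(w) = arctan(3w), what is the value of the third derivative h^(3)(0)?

-54

The coefficient of w^3 in the expansion is -9, so h′′′(0) = 3! * (-9) = -54.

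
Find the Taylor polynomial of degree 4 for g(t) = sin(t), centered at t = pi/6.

Use the known series and substitute for the argument.

(t - pi/6)^4/48 - sqrt(3)*(t - pi/6)^3/12 - (t - pi/6)^2/4 + sqrt(3)*(t - pi/6)/2 + 1/2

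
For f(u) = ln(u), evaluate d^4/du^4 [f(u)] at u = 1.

-6

From the series, [(u - 1)^4] f = -1/4; multiply by 4! = 24 to get -6.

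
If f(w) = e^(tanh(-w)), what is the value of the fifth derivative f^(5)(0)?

Plug the Maclaurin series of the inner function into that of the outer and collect terms.
The coefficient of w^5 in the expansion is 1/40, so f^(5)(0) = 5! * (1/40) = 3.

3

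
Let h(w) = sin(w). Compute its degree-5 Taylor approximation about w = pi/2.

Apply the Taylor formula c_k = f^(k)(a)/k!.

(w - pi/2)^4/24 - (w - pi/2)^2/2 + 1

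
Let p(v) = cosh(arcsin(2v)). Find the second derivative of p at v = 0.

4

Compose series: expand the inner function first, then feed it into the outer expansion.
The coefficient of v^2 in the expansion is 2, so p′′(0) = 2! * (2) = 4.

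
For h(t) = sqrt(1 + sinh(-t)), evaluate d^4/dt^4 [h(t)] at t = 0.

-31/16

Substitute the inner expansion into the outer series and collect powers.
The coefficient of t^4 in the expansion is -31/384, so h^(4)(0) = 4! * (-31/384) = -31/16.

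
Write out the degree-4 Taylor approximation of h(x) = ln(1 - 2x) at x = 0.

-4*x^4 - 8*x^3/3 - 2*x^2 - 2*x

[x^0] = 0;  [x^1] = -2;  [x^2] = -2;  [x^3] = -8/3;  [x^4] = -4.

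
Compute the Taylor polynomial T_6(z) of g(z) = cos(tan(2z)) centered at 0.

-388*z^6/45 - 14*z^4/3 - 2*z^2 + 1

Let u equal the inner series; expand the outer function in u and truncate.
g(0) = 1
g′(0) = 0
g′′(0) = -4
g′′′(0) = 0
g^(4)(0) = -112
g^(5)(0) = 0
g^(6)(0) = -6208
The Taylor polynomial is Σ g^(k)(0)/k! · z^k.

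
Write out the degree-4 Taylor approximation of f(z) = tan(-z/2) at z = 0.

-z^3/24 - z/2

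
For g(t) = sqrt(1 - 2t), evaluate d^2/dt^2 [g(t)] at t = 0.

-1

The coefficient of t^2 in the expansion is -1/2, so g′′(0) = 2! * (-1/2) = -1.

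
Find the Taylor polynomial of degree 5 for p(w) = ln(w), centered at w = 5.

(w - 5)^5/15625 - (w - 5)^4/2500 + (w - 5)^3/375 - (w - 5)^2/50 + (w - 5)/5 + ln(5)

Differentiate repeatedly and evaluate at the center.
p(5) = ln(5)
p′(5) = 1/5
p′′(5) = -1/25
p′′′(5) = 2/125
p^(4)(5) = -6/625
p^(5)(5) = 24/3125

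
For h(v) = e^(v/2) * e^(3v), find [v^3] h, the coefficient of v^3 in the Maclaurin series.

343/48

Take the Cauchy product of the two expansions.
h(0) = 1
h′(0) = 7/2
h′′(0) = 49/4
h′′′(0) = 343/8
So c_3 = h′′′(0)/3! = 343/48.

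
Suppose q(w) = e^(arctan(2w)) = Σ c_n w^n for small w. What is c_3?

Substitute the inner expansion into the outer series and collect powers.
q(0) = 1
q′(0) = 2
q′′(0) = 4
q′′′(0) = -8
Then c_k = q^(k)(0)/k! gives each Taylor coefficient.

-4/3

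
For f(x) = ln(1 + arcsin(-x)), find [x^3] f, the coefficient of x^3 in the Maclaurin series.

-1/2

Let u equal the inner series; expand the outer function in u and truncate.
f(0) = 0
f′(0) = -1
f′′(0) = -1
f′′′(0) = -3
So c_3 = f′′′(0)/3! = -1/2.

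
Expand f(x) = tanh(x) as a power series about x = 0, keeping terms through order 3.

-x^3/3 + x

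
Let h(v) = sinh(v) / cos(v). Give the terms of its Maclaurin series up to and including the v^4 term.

2*v^3/3 + v

Write the quotient as an unknown series and match coefficients against numerator = denominator · series.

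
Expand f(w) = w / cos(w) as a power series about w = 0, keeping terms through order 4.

w^3/2 + w

Write the quotient as an unknown series and match coefficients against numerator = denominator · series.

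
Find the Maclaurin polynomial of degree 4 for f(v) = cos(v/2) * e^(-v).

Write out both Maclaurin series and multiply, keeping only the needed powers.
f(0) = 1
f′(0) = -1
f′′(0) = 3/4
f′′′(0) = -1/4
f^(4)(0) = -7/16
Then c_k = f^(k)(0)/k! gives each Taylor coefficient.

-7*v^4/384 - v^3/24 + 3*v^2/8 - v + 1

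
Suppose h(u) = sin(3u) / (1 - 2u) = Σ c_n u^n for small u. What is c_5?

Take the Cauchy product of the two expansions.
h(0) = 0
h′(0) = 3
h′′(0) = 12
h′′′(0) = 45
h^(4)(0) = 360
h^(5)(0) = 3843

1281/40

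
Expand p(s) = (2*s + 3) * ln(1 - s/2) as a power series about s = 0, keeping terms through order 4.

Shift and add copies of the series according to the polynomial's terms.
p(0) = 0
p′(0) = -3/2
p′′(0) = -11/4
p′′′(0) = -9/4
p^(4)(0) = -25/8

-25*s^4/192 - 3*s^3/8 - 11*s^2/8 - 3*s/2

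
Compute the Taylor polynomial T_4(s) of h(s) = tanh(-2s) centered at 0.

[s^0] = 0;  [s^1] = -2;  [s^2] = 0;  [s^3] = 8/3;  [s^4] = 0.

8*s^3/3 - 2*s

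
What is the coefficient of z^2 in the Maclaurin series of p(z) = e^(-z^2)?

p(0) = 1
p′(0) = 0
p′′(0) = -2
So c_2 = p′′(0)/2! = -1.

-1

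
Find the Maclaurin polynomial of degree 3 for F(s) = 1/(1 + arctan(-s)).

2*s^3/3 + s^2 + s + 1

Plug the Maclaurin series of the inner function into that of the outer and collect terms.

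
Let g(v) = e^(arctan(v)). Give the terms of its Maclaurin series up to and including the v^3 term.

-v^3/6 + v^2/2 + v + 1

Plug the Maclaurin series of the inner function into that of the outer and collect terms.
g(0) = 1
g′(0) = 1
g′′(0) = 1
g′′′(0) = -1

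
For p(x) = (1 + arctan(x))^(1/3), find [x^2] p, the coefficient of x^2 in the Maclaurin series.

-1/9

Substitute the inner expansion into the outer series and collect powers.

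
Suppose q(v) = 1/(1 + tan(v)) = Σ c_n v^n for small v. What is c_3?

Let u equal the inner series; expand the outer function in u and truncate.

-4/3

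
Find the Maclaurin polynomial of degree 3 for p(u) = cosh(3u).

9*u^2/2 + 1

Apply the Taylor formula c_k = f^(k)(a)/k!.
[u^0] = 1;  [u^1] = 0;  [u^2] = 9/2;  [u^3] = 0.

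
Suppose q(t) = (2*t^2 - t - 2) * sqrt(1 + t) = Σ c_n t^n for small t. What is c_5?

7/64

Distribute the polynomial across the series and collect like powers.
q(0) = -2
q′(0) = -2
q′′(0) = 7/2
q′′′(0) = 6
q^(4)(0) = -45/8
q^(5)(0) = 105/8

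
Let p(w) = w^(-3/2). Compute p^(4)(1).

The coefficient of (w - 1)^4 in the expansion is 315/128, so p^(4)(1) = 4! * (315/128) = 945/16.

945/16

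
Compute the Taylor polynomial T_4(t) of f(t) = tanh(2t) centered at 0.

-8*t^3/3 + 2*t

f(0) = 0
f′(0) = 2
f′′(0) = 0
f′′′(0) = -16
f^(4)(0) = 0
The Taylor polynomial is Σ f^(k)(0)/k! · t^k.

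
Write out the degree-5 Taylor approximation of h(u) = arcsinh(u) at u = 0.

h(0) = 0
h′(0) = 1
h′′(0) = 0
h′′′(0) = -1
h^(4)(0) = 0
h^(5)(0) = 9
Then c_k = h^(k)(0)/k! gives each Taylor coefficient.

3*u^5/40 - u^3/6 + u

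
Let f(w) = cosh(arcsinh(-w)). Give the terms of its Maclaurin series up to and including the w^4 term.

Plug the Maclaurin series of the inner function into that of the outer and collect terms.

-w^4/8 + w^2/2 + 1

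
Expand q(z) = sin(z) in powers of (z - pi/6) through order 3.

-sqrt(3)*(z - pi/6)^3/12 - (z - pi/6)^2/4 + sqrt(3)*(z - pi/6)/2 + 1/2

q(pi/6) = 1/2
q′(pi/6) = sqrt(3)/2
q′′(pi/6) = -1/2
q′′′(pi/6) = -sqrt(3)/2
Then c_k = q^(k)(pi/6)/k! gives each Taylor coefficient.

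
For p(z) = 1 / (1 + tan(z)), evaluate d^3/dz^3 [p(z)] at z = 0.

-8

Write 1/(1+u) = 1 - u + u^2 - u^3 + ... and substitute the series for u.
From the series, [z^3] p = -4/3; multiply by 3! = 6 to get -8.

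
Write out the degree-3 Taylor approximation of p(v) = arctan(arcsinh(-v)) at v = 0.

Substitute the inner expansion into the outer series and collect powers.
p(0) = 0
p′(0) = -1
p′′(0) = 0
p′′′(0) = 3
The Taylor polynomial is Σ p^(k)(0)/k! · v^k.

v^3/2 - v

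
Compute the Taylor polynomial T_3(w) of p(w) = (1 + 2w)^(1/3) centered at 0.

40*w^3/81 - 4*w^2/9 + 2*w/3 + 1

Differentiate repeatedly and evaluate at the center.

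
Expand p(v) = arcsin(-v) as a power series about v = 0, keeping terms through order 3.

Differentiate repeatedly and evaluate at the center.
p(0) = 0
p′(0) = -1
p′′(0) = 0
p′′′(0) = -1
Then c_k = p^(k)(0)/k! gives each Taylor coefficient.

-v^3/6 - v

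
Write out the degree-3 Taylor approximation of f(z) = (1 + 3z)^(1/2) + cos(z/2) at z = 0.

27*z^3/16 - 5*z^2/4 + 3*z/2 + 2

Combine the two series term by term.
f(0) = 2
f′(0) = 3/2
f′′(0) = -5/2
f′′′(0) = 81/8
Then c_k = f^(k)(0)/k! gives each Taylor coefficient.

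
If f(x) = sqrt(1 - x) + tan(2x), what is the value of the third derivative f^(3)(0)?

125/8

Add the two expansions coefficient-wise.
From the series, [x^3] f = 125/48; multiply by 3! = 6 to get 125/8.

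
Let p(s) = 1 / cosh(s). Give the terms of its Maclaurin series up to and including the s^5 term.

5*s^4/24 - s^2/2 + 1

Invert the denominator's series and multiply.
[s^0] = 1;  [s^1] = 0;  [s^2] = -1/2;  [s^3] = 0;  [s^4] = 5/24;  [s^5] = 0.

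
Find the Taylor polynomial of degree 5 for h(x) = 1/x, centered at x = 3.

-(x - 3)^5/729 + (x - 3)^4/243 - (x - 3)^3/81 + (x - 3)^2/27 - (x - 3)/9 + 1/3

[(x - 3)^0] = 1/3;  [(x - 3)^1] = -1/9;  [(x - 3)^2] = 1/27;  [(x - 3)^3] = -1/81;  [(x - 3)^4] = 1/243;  [(x - 3)^5] = -1/729.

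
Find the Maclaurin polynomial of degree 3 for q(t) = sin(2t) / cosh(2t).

Write the quotient as an unknown series and match coefficients against numerator = denominator · series.
q(0) = 0
q′(0) = 2
q′′(0) = 0
q′′′(0) = -32

-16*t^3/3 + 2*t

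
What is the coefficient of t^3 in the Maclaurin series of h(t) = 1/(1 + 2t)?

[t^0] = 1;  [t^1] = -2;  [t^2] = 4;  [t^3] = -8.
So c_3 = h′′′(0)/3! = -8.

-8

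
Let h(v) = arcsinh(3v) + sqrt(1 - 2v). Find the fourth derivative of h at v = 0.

Add the two expansions coefficient-wise.
The coefficient of v^4 in the expansion is -5/8, so h^(4)(0) = 4! * (-5/8) = -15.

-15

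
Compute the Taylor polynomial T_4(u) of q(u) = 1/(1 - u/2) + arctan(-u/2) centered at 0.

u^4/16 + u^3/6 + u^2/4 + 1

Combine the two series term by term.
q(0) = 1
q′(0) = 0
q′′(0) = 1/2
q′′′(0) = 1
q^(4)(0) = 3/2
Dividing each by k! gives the coefficients c_0, ..., c_4.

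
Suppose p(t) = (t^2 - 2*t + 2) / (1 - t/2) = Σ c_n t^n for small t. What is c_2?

Multiply each power in the prefactor through the base expansion.

1/2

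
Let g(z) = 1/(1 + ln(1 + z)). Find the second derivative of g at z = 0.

Compose series: expand the inner function first, then feed it into the outer expansion.
From the series, [z^2] g = 3/2; multiply by 2! = 2 to get 3.

3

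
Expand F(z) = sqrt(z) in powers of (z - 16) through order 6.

-21*(z - 16)^6/4294967296 + 7*(z - 16)^5/67108864 - 5*(z - 16)^4/2097152 + (z - 16)^3/16384 - (z - 16)^2/512 + (z - 16)/8 + 4

F(16) = 4
F′(16) = 1/8
F′′(16) = -1/256
F′′′(16) = 3/8192
F^(4)(16) = -15/262144
F^(5)(16) = 105/8388608
F^(6)(16) = -945/268435456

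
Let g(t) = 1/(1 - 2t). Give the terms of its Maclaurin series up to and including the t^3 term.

8*t^3 + 4*t^2 + 2*t + 1

g(0) = 1
g′(0) = 2
g′′(0) = 8
g′′′(0) = 48
The Taylor polynomial is Σ g^(k)(0)/k! · t^k.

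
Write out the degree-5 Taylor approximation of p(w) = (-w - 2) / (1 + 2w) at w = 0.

48*w^5 - 24*w^4 + 12*w^3 - 6*w^2 + 3*w - 2

Distribute the polynomial across the series and collect like powers.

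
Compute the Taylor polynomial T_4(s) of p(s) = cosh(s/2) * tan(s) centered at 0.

11*s^3/24 + s

Expand each factor separately, then convolve coefficients.
p(0) = 0
p′(0) = 1
p′′(0) = 0
p′′′(0) = 11/4
p^(4)(0) = 0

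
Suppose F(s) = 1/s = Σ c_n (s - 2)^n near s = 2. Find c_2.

1/8

F(2) = 1/2
F′(2) = -1/4
F′′(2) = 1/4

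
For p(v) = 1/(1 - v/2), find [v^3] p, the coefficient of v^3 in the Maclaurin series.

Apply the Taylor formula c_k = f^(k)(a)/k!.
p(0) = 1
p′(0) = 1/2
p′′(0) = 1/2
p′′′(0) = 3/4
Then c_k = p^(k)(0)/k! gives each Taylor coefficient.

1/8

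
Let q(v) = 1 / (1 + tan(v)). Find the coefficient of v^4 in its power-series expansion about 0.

Write 1/(1+u) = 1 - u + u^2 - u^3 + ... and substitute the series for u.
q(0) = 1
q′(0) = -1
q′′(0) = 2
q′′′(0) = -8
q^(4)(0) = 40
Then c_k = q^(k)(0)/k! gives each Taylor coefficient.

5/3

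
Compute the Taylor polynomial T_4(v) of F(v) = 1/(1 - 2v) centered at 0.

16*v^4 + 8*v^3 + 4*v^2 + 2*v + 1

F(0) = 1
F′(0) = 2
F′′(0) = 8
F′′′(0) = 48
F^(4)(0) = 384
Dividing each by k! gives the coefficients c_0, ..., c_4.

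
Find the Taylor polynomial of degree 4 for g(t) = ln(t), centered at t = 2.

-(t - 2)^4/64 + (t - 2)^3/24 - (t - 2)^2/8 + (t - 2)/2 + ln(2)

Apply the Taylor formula c_k = f^(k)(a)/k!.
g(2) = ln(2)
g′(2) = 1/2
g′′(2) = -1/4
g′′′(2) = 1/4
g^(4)(2) = -3/8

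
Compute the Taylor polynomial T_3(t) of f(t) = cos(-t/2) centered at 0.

1 - t^2/8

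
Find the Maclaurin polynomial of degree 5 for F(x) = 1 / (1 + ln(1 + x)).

Expand as Σ (-1)^k u^k with u equal to the inner function's series.
F(0) = 1
F′(0) = -1
F′′(0) = 3
F′′′(0) = -14
F^(4)(0) = 88
F^(5)(0) = -694

-347*x^5/60 + 11*x^4/3 - 7*x^3/3 + 3*x^2/2 - x + 1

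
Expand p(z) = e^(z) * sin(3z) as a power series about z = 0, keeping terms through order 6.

13*z^6/10 - z^5/10 - 4*z^4 - 3*z^3 + 3*z^2 + 3*z

Write out both Maclaurin series and multiply, keeping only the needed powers.
p(0) = 0
p′(0) = 3
p′′(0) = 6
p′′′(0) = -18
p^(4)(0) = -96
p^(5)(0) = -12
p^(6)(0) = 936
Then c_k = p^(k)(0)/k! gives each Taylor coefficient.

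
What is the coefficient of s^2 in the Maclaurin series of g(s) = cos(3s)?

-9/2

Compute the successive derivatives at the expansion point and divide by k!.
g(0) = 1
g′(0) = 0
g′′(0) = -9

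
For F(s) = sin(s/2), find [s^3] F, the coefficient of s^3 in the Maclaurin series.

[s^0] = 0;  [s^1] = 1/2;  [s^2] = 0;  [s^3] = -1/48.

-1/48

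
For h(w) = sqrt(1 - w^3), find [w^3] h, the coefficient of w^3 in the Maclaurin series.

[w^0] = 1;  [w^1] = 0;  [w^2] = 0;  [w^3] = -1/2.

-1/2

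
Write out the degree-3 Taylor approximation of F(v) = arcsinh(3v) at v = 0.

F(0) = 0
F′(0) = 3
F′′(0) = 0
F′′′(0) = -27
Then c_k = F^(k)(0)/k! gives each Taylor coefficient.

-9*v^3/2 + 3*v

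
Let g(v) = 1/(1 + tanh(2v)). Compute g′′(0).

8

Let u equal the inner series; expand the outer function in u and truncate.
The coefficient of v^2 in the expansion is 4, so g′′(0) = 2! * (4) = 8.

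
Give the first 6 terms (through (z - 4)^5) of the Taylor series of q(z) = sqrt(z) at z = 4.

7*(z - 4)^5/131072 - 5*(z - 4)^4/16384 + (z - 4)^3/512 - (z - 4)^2/64 + (z - 4)/4 + 2

[(z - 4)^0] = 2;  [(z - 4)^1] = 1/4;  [(z - 4)^2] = -1/64;  [(z - 4)^3] = 1/512;  [(z - 4)^4] = -5/16384;  [(z - 4)^5] = 7/131072.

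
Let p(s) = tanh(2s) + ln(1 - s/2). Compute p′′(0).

-1/4

Add the two expansions coefficient-wise.
From the series, [s^2] p = -1/8; multiply by 2! = 2 to get -1/4.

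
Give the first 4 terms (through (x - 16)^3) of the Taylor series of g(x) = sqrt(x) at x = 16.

Differentiate repeatedly and evaluate at the center.
[(x - 16)^0] = 4;  [(x - 16)^1] = 1/8;  [(x - 16)^2] = -1/512;  [(x - 16)^3] = 1/16384.

(x - 16)^3/16384 - (x - 16)^2/512 + (x - 16)/8 + 4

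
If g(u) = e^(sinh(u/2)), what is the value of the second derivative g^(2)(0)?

1/4

Substitute the inner expansion into the outer series and collect powers.
From the series, [u^2] g = 1/8; multiply by 2! = 2 to get 1/4.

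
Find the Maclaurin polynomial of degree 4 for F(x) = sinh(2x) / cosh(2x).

-8*x^3/3 + 2*x

Write the quotient as an unknown series and match coefficients against numerator = denominator · series.
[x^0] = 0;  [x^1] = 2;  [x^2] = 0;  [x^3] = -8/3;  [x^4] = 0.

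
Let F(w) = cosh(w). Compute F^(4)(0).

Apply the Taylor formula c_k = f^(k)(a)/k!.
The coefficient of w^4 in the expansion is 1/24, so F^(4)(0) = 4! * (1/24) = 1.

1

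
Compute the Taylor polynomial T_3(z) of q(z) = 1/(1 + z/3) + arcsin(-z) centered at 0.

-11*z^3/54 + z^2/9 - 4*z/3 + 1

Combine the two series term by term.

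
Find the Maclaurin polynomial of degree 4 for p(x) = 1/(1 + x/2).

x^4/16 - x^3/8 + x^2/4 - x/2 + 1

p(0) = 1
p′(0) = -1/2
p′′(0) = 1/2
p′′′(0) = -3/4
p^(4)(0) = 3/2
Dividing each by k! gives the coefficients c_0, ..., c_4.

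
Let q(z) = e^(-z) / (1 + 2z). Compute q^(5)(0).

Take the Cauchy product of the two expansions.
The coefficient of z^5 in the expansion is -6331/120, so q^(5)(0) = 5! * (-6331/120) = -6331.

-6331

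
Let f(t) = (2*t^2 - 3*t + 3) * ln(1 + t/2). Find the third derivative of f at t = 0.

Shift and add copies of the series according to the polynomial's terms.
From the series, [t^3] f = 3/2; multiply by 3! = 6 to get 9.

9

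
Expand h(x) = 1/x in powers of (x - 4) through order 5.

Apply the Taylor formula c_k = f^(k)(a)/k!.
h(4) = 1/4
h′(4) = -1/16
h′′(4) = 1/32
h′′′(4) = -3/128
h^(4)(4) = 3/128
h^(5)(4) = -15/512

-(x - 4)^5/4096 + (x - 4)^4/1024 - (x - 4)^3/256 + (x - 4)^2/64 - (x - 4)/16 + 1/4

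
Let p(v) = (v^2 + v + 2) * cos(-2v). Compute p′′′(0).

-12

Multiply each power in the prefactor through the base expansion.
The coefficient of v^3 in the expansion is -2, so p′′′(0) = 3! * (-2) = -12.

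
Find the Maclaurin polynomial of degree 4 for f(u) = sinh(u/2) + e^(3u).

27*u^4/8 + 217*u^3/48 + 9*u^2/2 + 7*u/2 + 1

Add the two expansions coefficient-wise.
[u^0] = 1;  [u^1] = 7/2;  [u^2] = 9/2;  [u^3] = 217/48;  [u^4] = 27/8.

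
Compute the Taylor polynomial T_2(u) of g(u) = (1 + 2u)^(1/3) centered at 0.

-4*u^2/9 + 2*u/3 + 1

g(0) = 1
g′(0) = 2/3
g′′(0) = -8/9
Dividing each by k! gives the coefficients c_0, ..., c_2.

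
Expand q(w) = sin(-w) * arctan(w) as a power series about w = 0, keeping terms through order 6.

-19*w^6/72 + w^4/2 - w^2

Expand each factor separately, then convolve coefficients.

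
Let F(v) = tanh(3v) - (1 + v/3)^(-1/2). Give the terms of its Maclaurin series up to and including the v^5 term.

Expand each term separately and add.
[v^0] = -1;  [v^1] = 19/6;  [v^2] = -1/24;  [v^3] = -3883/432;  [v^4] = -35/10368;  [v^5] = 1119779/34560.

1119779*v^5/34560 - 35*v^4/10368 - 3883*v^3/432 - v^2/24 + 19*v/6 - 1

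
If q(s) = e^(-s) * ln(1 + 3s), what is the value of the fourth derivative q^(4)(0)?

Write out both Maclaurin series and multiply, keeping only the needed powers.
The coefficient of s^4 in the expansion is -32, so q^(4)(0) = 4! * (-32) = -768.

-768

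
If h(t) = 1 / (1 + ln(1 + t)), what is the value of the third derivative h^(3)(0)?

Expand as Σ (-1)^k u^k with u equal to the inner function's series.
The coefficient of t^3 in the expansion is -7/3, so h′′′(0) = 3! * (-7/3) = -14.

-14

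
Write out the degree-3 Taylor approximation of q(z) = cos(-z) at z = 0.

1 - z^2/2

q(0) = 1
q′(0) = 0
q′′(0) = -1
q′′′(0) = 0
Then c_k = q^(k)(0)/k! gives each Taylor coefficient.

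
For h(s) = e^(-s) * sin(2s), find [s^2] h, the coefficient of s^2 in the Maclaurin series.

Multiply the two series term by term and collect like powers.
So c_2 = h′′(0)/2! = -2.

-2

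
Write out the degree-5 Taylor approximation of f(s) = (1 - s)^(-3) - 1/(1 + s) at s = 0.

Expand each term separately and add.
f(0) = 0
f′(0) = 4
f′′(0) = 10
f′′′(0) = 66
f^(4)(0) = 336
f^(5)(0) = 2640

22*s^5 + 14*s^4 + 11*s^3 + 5*s^2 + 4*s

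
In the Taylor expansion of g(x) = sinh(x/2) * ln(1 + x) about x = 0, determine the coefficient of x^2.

1/2

Expand each factor separately, then convolve coefficients.
g(0) = 0
g′(0) = 0
g′′(0) = 1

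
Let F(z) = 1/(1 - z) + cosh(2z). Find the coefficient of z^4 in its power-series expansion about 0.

Combine the two series term by term.
F(0) = 2
F′(0) = 1
F′′(0) = 6
F′′′(0) = 6
F^(4)(0) = 40

5/3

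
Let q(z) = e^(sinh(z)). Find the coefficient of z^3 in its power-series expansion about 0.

1/3

Let u equal the inner series; expand the outer function in u and truncate.
q(0) = 1
q′(0) = 1
q′′(0) = 1
q′′′(0) = 2
Dividing each by k! gives the coefficients c_0, ..., c_3.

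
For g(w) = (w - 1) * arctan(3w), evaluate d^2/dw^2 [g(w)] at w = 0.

Shift and add copies of the series according to the polynomial's terms.
The coefficient of w^2 in the expansion is 3, so g′′(0) = 2! * (3) = 6.

6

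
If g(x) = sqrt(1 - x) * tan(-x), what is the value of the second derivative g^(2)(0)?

1

Take the Cauchy product of the two expansions.
The coefficient of x^2 in the expansion is 1/2, so g′′(0) = 2! * (1/2) = 1.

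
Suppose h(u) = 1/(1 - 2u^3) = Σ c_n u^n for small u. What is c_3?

Use the known series and substitute for the argument.
h(0) = 1
h′(0) = 0
h′′(0) = 0
h′′′(0) = 12
The Taylor polynomial is Σ h^(k)(0)/k! · u^k.

2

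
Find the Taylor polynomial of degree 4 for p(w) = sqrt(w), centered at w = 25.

-(w - 25)^4/2000000 + (w - 25)^3/50000 - (w - 25)^2/1000 + (w - 25)/10 + 5

[(w - 25)^0] = 5;  [(w - 25)^1] = 1/10;  [(w - 25)^2] = -1/1000;  [(w - 25)^3] = 1/50000;  [(w - 25)^4] = -1/2000000.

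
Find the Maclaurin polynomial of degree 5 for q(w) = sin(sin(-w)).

Compose series: expand the inner function first, then feed it into the outer expansion.
q(0) = 0
q′(0) = -1
q′′(0) = 0
q′′′(0) = 2
q^(4)(0) = 0
q^(5)(0) = -12
Dividing each by k! gives the coefficients c_0, ..., c_5.

-w^5/10 + w^3/3 - w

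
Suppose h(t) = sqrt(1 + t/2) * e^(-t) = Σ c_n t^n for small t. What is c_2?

7/32

Expand each factor separately, then convolve coefficients.
h(0) = 1
h′(0) = -3/4
h′′(0) = 7/16
So c_2 = h′′(0)/2! = 7/32.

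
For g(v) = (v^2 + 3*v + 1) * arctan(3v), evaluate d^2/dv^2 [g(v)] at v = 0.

Distribute the polynomial across the series and collect like powers.
The coefficient of v^2 in the expansion is 9, so g′′(0) = 2! * (9) = 18.

18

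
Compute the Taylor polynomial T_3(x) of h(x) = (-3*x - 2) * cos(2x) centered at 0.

Distribute the polynomial across the series and collect like powers.

6*x^3 + 4*x^2 - 3*x - 2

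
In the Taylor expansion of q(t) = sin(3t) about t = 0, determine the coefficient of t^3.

-9/2

q(0) = 0
q′(0) = 3
q′′(0) = 0
q′′′(0) = -27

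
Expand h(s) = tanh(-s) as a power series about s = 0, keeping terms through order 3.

Differentiate repeatedly and evaluate at the center.
[s^0] = 0;  [s^1] = -1;  [s^2] = 0;  [s^3] = 1/3.

s^3/3 - s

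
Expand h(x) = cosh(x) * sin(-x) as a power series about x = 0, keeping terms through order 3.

Multiply the two series term by term and collect like powers.
[x^0] = 0;  [x^1] = -1;  [x^2] = 0;  [x^3] = -1/3.

-x^3/3 - x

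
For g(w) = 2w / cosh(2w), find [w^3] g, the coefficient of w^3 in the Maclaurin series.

Divide the numerator series by the denominator series (power-series long division).
So c_3 = g′′′(0)/3! = -4.

-4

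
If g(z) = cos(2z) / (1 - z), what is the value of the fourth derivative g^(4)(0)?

Expand 1/(denominator) as a geometric series and multiply by the numerator's series.
The coefficient of z^4 in the expansion is -1/3, so g^(4)(0) = 4! * (-1/3) = -8.

-8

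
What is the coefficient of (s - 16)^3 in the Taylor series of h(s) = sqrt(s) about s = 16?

h(16) = 4
h′(16) = 1/8
h′′(16) = -1/256
h′′′(16) = 3/8192

1/16384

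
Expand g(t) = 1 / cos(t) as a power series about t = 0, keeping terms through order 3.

t^2/2 + 1

Write the quotient as an unknown series and match coefficients against numerator = denominator · series.
[t^0] = 1;  [t^1] = 0;  [t^2] = 1/2;  [t^3] = 0.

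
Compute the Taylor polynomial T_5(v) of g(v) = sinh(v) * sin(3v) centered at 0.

-4*v^4 + 3*v^2

Write out both Maclaurin series and multiply, keeping only the needed powers.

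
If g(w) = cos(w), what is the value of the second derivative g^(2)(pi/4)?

The coefficient of (w - pi/4)^2 in the expansion is -sqrt(2)/4, so g′′(pi/4) = 2! * (-sqrt(2)/4) = -sqrt(2)/2.

-sqrt(2)/2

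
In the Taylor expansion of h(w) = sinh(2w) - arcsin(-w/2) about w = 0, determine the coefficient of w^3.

Expand each term separately and add.
So c_3 = h′′′(0)/3! = 65/48.

65/48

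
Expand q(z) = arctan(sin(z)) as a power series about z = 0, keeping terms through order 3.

-z^3/2 + z

Plug the Maclaurin series of the inner function into that of the outer and collect terms.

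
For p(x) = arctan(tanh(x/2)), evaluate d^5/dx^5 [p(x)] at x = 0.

5/2

Plug the Maclaurin series of the inner function into that of the outer and collect terms.
From the series, [x^5] p = 1/48; multiply by 5! = 120 to get 5/2.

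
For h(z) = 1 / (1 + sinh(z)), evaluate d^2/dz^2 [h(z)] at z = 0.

2

Write 1/(1+u) = 1 - u + u^2 - u^3 + ... and substitute the series for u.
The coefficient of z^2 in the expansion is 1, so h′′(0) = 2! * (1) = 2.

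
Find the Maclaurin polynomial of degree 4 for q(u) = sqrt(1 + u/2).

-5*u^4/2048 + u^3/128 - u^2/32 + u/4 + 1

q(0) = 1
q′(0) = 1/4
q′′(0) = -1/16
q′′′(0) = 3/64
q^(4)(0) = -15/256
Dividing each by k! gives the coefficients c_0, ..., c_4.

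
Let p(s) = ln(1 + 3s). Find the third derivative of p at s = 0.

54

From the series, [s^3] p = 9; multiply by 3! = 6 to get 54.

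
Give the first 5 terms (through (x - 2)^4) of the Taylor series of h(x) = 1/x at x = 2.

[(x - 2)^0] = 1/2;  [(x - 2)^1] = -1/4;  [(x - 2)^2] = 1/8;  [(x - 2)^3] = -1/16;  [(x - 2)^4] = 1/32.

(x - 2)^4/32 - (x - 2)^3/16 + (x - 2)^2/8 - (x - 2)/4 + 1/2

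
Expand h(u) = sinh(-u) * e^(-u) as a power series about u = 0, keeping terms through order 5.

-2*u^5/15 + u^4/3 - 2*u^3/3 + u^2 - u

Multiply the two series term by term and collect like powers.
h(0) = 0
h′(0) = -1
h′′(0) = 2
h′′′(0) = -4
h^(4)(0) = 8
h^(5)(0) = -16
Dividing each by k! gives the coefficients c_0, ..., c_5.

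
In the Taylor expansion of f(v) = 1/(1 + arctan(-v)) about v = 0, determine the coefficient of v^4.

Compose series: expand the inner function first, then feed it into the outer expansion.
[v^0] = 1;  [v^1] = 1;  [v^2] = 1;  [v^3] = 2/3;  [v^4] = 1/3.
So c_4 = f^(4)(0)/4! = 1/3.

1/3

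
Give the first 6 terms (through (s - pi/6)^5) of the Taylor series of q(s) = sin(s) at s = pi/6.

sqrt(3)*(s - pi/6)^5/240 + (s - pi/6)^4/48 - sqrt(3)*(s - pi/6)^3/12 - (s - pi/6)^2/4 + sqrt(3)*(s - pi/6)/2 + 1/2

Apply the Taylor formula c_k = f^(k)(a)/k!.
q(pi/6) = 1/2
q′(pi/6) = sqrt(3)/2
q′′(pi/6) = -1/2
q′′′(pi/6) = -sqrt(3)/2
q^(4)(pi/6) = 1/2
q^(5)(pi/6) = sqrt(3)/2
The Taylor polynomial is Σ q^(k)(pi/6)/k! · (s - pi/6)^k.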